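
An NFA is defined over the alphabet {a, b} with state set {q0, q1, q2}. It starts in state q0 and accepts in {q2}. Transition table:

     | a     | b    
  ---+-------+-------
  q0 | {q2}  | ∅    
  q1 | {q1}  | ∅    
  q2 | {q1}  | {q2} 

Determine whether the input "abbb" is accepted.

Yes

Start in {q0}.
Read 'a': q0→{q2}; now {q2}.
Read 'b': q2→{q2}; now {q2}.
Read 'b': q2→{q2}; now {q2}.
Read 'b': q2→{q2}; now {q2}.
The final set {q2} contains the accepting state q2.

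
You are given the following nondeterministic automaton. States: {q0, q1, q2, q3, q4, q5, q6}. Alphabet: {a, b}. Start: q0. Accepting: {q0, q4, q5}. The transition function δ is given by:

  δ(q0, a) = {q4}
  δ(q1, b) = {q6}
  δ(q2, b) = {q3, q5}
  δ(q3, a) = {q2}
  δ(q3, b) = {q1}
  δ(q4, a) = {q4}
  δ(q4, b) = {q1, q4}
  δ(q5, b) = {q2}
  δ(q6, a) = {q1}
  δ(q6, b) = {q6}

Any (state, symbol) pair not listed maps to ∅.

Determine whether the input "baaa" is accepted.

Start in {q0}.
Read 'b': q0→∅; now ∅.
The set is empty and remains empty for the remaining 3 symbols.
The final set ∅ contains no accepting state.

No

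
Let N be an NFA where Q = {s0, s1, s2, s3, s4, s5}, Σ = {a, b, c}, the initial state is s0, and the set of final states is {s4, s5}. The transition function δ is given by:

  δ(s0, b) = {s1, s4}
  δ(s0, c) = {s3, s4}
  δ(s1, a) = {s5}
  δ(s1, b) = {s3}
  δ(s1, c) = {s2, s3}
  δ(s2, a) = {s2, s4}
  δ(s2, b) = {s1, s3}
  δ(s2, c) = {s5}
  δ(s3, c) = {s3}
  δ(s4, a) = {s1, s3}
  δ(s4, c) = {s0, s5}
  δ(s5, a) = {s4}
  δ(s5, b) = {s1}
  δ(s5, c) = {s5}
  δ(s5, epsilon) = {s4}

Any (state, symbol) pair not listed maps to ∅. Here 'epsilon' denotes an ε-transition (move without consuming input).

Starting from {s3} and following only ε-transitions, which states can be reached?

{s3}

Begin with {s3}.
No ε-moves leave this set, so the closure equals the set itself.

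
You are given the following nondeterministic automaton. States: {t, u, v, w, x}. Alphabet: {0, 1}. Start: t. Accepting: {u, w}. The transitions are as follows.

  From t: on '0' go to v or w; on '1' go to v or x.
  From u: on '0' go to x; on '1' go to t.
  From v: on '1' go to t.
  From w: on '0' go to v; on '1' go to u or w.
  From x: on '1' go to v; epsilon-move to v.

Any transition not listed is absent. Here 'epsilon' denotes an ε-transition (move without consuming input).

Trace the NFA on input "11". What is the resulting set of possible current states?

{t, v}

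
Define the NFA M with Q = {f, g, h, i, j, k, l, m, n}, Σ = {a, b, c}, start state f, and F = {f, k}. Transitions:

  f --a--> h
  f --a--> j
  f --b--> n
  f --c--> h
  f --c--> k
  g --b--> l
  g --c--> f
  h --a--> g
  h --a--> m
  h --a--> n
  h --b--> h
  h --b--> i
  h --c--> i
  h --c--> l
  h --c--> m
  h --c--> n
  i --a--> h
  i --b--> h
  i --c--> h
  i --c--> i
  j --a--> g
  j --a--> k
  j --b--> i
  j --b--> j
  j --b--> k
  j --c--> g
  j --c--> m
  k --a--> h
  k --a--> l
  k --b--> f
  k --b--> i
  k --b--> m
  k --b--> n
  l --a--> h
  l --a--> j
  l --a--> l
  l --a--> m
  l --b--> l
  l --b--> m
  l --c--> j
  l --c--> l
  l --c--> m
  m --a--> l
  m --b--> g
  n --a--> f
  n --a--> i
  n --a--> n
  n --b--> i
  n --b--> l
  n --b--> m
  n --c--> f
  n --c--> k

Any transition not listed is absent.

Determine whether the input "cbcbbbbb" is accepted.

No

Start in {f}.
Read 'c': {f} → {h, k}.
Read 'b': {h, k} → {f, h, i, m, n}.
Read 'c': {f, h, i, m, n} → {f, h, i, k, l, m, n}.
Read 'b': {f, h, i, k, l, m, n} → {f, g, h, i, l, m, n}.
Read 'b': {f, g, h, i, l, m, n} → {g, h, i, l, m, n}.
Read 'b': {g, h, i, l, m, n} → {g, h, i, l, m}.
Read 'b': {g, h, i, l, m} → {g, h, i, l, m}.
Read 'b': {g, h, i, l, m} → {g, h, i, l, m}.
The final set {g, h, i, l, m} contains no accepting state.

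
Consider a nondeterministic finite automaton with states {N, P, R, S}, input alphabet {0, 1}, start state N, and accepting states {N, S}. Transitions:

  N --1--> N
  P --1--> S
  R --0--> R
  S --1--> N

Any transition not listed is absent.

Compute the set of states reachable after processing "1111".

Start in {N}.
Read '1': {N} → {N}.
Read '1': {N} → {N}.
Read '1': {N} → {N}.
Read '1': {N} → {N}.

{N}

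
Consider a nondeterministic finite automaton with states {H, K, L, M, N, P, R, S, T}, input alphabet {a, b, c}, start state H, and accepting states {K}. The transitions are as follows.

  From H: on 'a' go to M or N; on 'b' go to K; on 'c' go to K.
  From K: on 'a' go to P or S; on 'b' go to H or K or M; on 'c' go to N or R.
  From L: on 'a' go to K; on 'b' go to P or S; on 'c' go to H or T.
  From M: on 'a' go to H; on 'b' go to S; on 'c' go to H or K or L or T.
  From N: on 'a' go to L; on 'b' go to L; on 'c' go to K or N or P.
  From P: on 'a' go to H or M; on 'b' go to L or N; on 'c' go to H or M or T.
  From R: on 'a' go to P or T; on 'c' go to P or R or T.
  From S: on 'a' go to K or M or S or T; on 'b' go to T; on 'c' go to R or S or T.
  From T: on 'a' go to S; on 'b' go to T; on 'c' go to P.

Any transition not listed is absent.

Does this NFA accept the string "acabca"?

Yes

Start in {H}.
Read 'a': H→{M, N}; now {M, N}.
Read 'c': M→{H, K, L, T}, N→{K, N, P}; now {H, K, L, N, P, T}.
Read 'a': H→{M, N}, K→{P, S}, L→{K}, N→{L}, P→{H, M}, T→{S}; now {H, K, L, M, N, P, S}.
Read 'b': H→{K}, K→{H, K, M}, L→{P, S}, M→{S}, N→{L}, P→{L, N}, S→{T}; now {H, K, L, M, N, P, S, T}.
Read 'c': H→{K}, K→{N, R}, L→{H, T}, M→{H, K, L, T}, N→{K, N, P}, P→{H, M, T}, S→{R, S, T}, T→{P}; now {H, K, L, M, N, P, R, S, T}.
Read 'a': H→{M, N}, K→{P, S}, L→{K}, M→{H}, N→{L}, P→{H, M}, R→{P, T}, S→{K, M, S, T}, T→{S}; now {H, K, L, M, N, P, S, T}.
The final set {H, K, L, M, N, P, S, T} contains the accepting state K.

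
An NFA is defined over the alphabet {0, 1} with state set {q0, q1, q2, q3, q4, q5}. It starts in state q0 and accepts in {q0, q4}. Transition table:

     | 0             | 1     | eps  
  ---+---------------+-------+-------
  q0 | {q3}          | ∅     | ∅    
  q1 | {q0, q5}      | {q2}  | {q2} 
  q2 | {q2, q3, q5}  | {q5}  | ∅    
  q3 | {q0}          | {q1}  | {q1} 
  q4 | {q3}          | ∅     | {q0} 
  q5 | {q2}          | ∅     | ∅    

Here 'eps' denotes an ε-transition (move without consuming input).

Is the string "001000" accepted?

Yes

Start in {q0}.
Read '0': {q0} → {q1, q2, q3}.
Read '0': {q1, q2, q3} → {q0, q1, q2, q3, q5}.
Read '1': {q0, q1, q2, q3, q5} → {q1, q2, q5}.
Read '0': {q1, q2, q5} → {q0, q1, q2, q3, q5}.
Read '0': {q0, q1, q2, q3, q5} → {q0, q1, q2, q3, q5}.
Read '0': {q0, q1, q2, q3, q5} → {q0, q1, q2, q3, q5}.
The final set {q0, q1, q2, q3, q5} contains the accepting state q0.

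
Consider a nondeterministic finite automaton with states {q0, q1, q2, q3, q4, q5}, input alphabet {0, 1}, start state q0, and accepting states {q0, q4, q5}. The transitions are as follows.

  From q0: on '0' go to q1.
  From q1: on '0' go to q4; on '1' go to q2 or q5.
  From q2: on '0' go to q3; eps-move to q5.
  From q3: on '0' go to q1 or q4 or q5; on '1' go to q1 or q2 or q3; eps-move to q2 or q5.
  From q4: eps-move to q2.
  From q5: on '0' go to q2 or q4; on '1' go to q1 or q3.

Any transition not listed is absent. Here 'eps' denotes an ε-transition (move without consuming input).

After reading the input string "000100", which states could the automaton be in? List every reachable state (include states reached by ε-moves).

{q1, q2, q3, q4, q5}

Start in {q0}.
Read '0': q0→{q1}; now {q1}.
Read '0': q1→{q4}; union {q4}; ε-closure = {q2, q4, q5}.
Read '0': q2→{q3}, q4→∅, q5→{q2, q4}; union {q2, q3, q4}; ε-closure = {q2, q3, q4, q5}.
Read '1': q2→∅, q3→{q1, q2, q3}, q4→∅, q5→{q1, q3}; union {q1, q2, q3}; ε-closure = {q1, q2, q3, q5}.
Read '0': q1→{q4}, q2→{q3}, q3→{q1, q4, q5}, q5→{q2, q4}; now {q1, q2, q3, q4, q5}.
Read '0': q1→{q4}, q2→{q3}, q3→{q1, q4, q5}, q4→∅, q5→{q2, q4}; now {q1, q2, q3, q4, q5}.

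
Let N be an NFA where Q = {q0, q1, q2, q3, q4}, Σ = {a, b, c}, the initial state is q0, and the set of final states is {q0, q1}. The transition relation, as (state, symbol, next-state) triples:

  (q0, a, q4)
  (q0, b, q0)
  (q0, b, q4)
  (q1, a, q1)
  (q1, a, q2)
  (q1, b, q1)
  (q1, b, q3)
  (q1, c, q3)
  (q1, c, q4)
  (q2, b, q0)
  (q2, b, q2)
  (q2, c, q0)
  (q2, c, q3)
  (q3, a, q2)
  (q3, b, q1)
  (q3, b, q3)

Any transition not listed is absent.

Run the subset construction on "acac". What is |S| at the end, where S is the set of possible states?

0

Start in {q0}.
Read 'a': {q0} → {q4}.
Read 'c': {q4} → ∅.
The set is empty and remains empty for the remaining 2 symbols.
That set has 0 states.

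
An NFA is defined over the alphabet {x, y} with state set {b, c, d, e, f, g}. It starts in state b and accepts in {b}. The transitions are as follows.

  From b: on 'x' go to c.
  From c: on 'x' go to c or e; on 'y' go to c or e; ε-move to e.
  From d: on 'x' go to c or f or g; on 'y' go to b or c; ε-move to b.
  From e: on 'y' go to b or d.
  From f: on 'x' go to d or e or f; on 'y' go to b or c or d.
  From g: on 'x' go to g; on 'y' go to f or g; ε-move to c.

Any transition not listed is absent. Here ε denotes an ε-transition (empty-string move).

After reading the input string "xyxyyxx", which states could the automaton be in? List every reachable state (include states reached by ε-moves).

{b, c, d, e, f, g}

Start in {b}.
Read 'x': b→{c}; union {c}; ε-closure = {c, e}.
Read 'y': c→{c, e}, e→{b, d}; now {b, c, d, e}.
Read 'x': b→{c}, c→{c, e}, d→{c, f, g}, e→∅; now {c, e, f, g}.
Read 'y': c→{c, e}, e→{b, d}, f→{b, c, d}, g→{f, g}; now {b, c, d, e, f, g}.
Read 'y': b→∅, c→{c, e}, d→{b, c}, e→{b, d}, f→{b, c, d}, g→{f, g}; now {b, c, d, e, f, g}.
Read 'x': b→{c}, c→{c, e}, d→{c, f, g}, e→∅, f→{d, e, f}, g→{g}; union {c, d, e, f, g}; ε-closure = {b, c, d, e, f, g}.
Read 'x': b→{c}, c→{c, e}, d→{c, f, g}, e→∅, f→{d, e, f}, g→{g}; union {c, d, e, f, g}; ε-closure = {b, c, d, e, f, g}.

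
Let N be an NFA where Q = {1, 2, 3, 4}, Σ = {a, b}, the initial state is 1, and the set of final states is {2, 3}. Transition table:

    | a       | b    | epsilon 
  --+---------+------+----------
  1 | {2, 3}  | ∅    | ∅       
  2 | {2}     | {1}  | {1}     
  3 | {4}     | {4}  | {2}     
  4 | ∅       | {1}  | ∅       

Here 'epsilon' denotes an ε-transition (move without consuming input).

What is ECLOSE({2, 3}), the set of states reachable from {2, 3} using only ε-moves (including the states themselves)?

{1, 2, 3}

Begin with {2, 3}.
ε-move 2 → 1; add 1.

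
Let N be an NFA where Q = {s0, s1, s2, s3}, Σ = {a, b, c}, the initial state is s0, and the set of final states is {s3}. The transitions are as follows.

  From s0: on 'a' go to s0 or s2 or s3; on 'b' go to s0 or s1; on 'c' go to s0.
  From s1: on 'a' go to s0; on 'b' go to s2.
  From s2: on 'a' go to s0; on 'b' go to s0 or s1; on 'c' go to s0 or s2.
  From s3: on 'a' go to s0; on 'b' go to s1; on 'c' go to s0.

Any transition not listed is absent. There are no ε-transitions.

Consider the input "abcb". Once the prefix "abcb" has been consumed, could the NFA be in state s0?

Yes

Start in {s0}.
Read 'a': s0→{s0, s2, s3}; now {s0, s2, s3}.
Read 'b': s0→{s0, s1}, s2→{s0, s1}, s3→{s1}; now {s0, s1}.
Read 'c': s0→{s0}, s1→∅; now {s0}.
Read 'b': s0→{s0, s1}; now {s0, s1}.
State s0 is in {s0, s1}.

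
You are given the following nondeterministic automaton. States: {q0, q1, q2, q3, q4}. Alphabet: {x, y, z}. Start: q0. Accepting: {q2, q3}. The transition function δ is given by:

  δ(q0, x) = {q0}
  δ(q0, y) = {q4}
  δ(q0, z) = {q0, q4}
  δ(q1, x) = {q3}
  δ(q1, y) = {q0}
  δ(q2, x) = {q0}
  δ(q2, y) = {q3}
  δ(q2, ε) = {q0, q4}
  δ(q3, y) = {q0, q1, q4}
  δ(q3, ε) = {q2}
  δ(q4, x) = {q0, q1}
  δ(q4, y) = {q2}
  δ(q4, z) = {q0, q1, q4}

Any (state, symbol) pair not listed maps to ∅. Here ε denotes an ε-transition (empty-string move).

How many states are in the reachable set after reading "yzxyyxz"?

Start in {q0}.
Read 'y': q0→{q4}; now {q4}.
Read 'z': q4→{q0, q1, q4}; now {q0, q1, q4}.
Read 'x': q0→{q0}, q1→{q3}, q4→{q0, q1}; union {q0, q1, q3}; ε-closure = {q0, q1, q2, q3, q4}.
Read 'y': q0→{q4}, q1→{q0}, q2→{q3}, q3→{q0, q1, q4}, q4→{q2}; now {q0, q1, q2, q3, q4}.
Read 'y': q0→{q4}, q1→{q0}, q2→{q3}, q3→{q0, q1, q4}, q4→{q2}; now {q0, q1, q2, q3, q4}.
Read 'x': q0→{q0}, q1→{q3}, q2→{q0}, q3→∅, q4→{q0, q1}; union {q0, q1, q3}; ε-closure = {q0, q1, q2, q3, q4}.
Read 'z': q0→{q0, q4}, q1→∅, q2→∅, q3→∅, q4→{q0, q1, q4}; now {q0, q1, q4}.
That set has 3 states.

3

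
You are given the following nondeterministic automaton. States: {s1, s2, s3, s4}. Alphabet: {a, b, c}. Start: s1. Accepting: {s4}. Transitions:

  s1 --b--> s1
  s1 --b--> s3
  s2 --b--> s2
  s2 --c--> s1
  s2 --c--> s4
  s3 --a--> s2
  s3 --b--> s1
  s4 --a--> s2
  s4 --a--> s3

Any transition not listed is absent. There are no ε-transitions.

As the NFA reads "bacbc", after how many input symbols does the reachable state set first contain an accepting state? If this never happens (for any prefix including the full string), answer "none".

Start in {s1}.
Read 'b': {s1} → {s1, s3}.
Read 'a': {s1, s3} → {s2}.
Read 'c': {s2} → {s1, s4}.
None of the earlier sets intersect F, but {s1, s4} does.

3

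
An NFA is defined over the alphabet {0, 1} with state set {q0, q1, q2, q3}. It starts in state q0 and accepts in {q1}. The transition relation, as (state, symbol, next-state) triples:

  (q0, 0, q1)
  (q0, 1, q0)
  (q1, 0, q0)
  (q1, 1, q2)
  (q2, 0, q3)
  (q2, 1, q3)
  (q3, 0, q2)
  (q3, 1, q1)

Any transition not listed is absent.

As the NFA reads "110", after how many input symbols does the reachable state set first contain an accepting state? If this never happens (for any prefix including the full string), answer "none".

3

Start in {q0}.
Read '1': {q0} → {q0}.
Read '1': {q0} → {q0}.
Read '0': {q0} → {q1}.
None of the earlier sets intersect F, but {q1} does.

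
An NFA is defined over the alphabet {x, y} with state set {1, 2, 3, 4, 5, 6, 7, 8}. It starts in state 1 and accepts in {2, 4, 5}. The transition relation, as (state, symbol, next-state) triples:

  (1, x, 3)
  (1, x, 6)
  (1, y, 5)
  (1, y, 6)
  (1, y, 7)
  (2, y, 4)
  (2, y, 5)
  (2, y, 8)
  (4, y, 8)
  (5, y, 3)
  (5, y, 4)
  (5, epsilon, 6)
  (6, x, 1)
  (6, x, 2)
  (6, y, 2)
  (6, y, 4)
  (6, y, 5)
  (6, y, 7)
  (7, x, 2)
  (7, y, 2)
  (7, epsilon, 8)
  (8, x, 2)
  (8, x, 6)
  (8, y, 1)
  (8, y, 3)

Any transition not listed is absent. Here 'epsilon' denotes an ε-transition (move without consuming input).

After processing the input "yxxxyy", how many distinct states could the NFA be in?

8

Start in {1}.
Read 'y': {1} → {5, 6, 7, 8}.
Read 'x': {5, 6, 7, 8} → {1, 2, 6}.
Read 'x': {1, 2, 6} → {1, 2, 3, 6}.
Read 'x': {1, 2, 3, 6} → {1, 2, 3, 6}.
Read 'y': {1, 2, 3, 6} → {2, 4, 5, 6, 7, 8}.
Read 'y': {2, 4, 5, 6, 7, 8} → {1, 2, 3, 4, 5, 6, 7, 8}.
That set has 8 states.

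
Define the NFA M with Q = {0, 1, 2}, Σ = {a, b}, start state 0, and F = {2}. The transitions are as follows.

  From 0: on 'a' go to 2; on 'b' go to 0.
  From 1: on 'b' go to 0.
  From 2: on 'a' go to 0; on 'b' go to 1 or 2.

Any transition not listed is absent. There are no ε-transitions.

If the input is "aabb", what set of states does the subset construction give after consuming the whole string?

{0}

Start in {0}.
Read 'a': 0→{2}; now {2}.
Read 'a': 2→{0}; now {0}.
Read 'b': 0→{0}; now {0}.
Read 'b': 0→{0}; now {0}.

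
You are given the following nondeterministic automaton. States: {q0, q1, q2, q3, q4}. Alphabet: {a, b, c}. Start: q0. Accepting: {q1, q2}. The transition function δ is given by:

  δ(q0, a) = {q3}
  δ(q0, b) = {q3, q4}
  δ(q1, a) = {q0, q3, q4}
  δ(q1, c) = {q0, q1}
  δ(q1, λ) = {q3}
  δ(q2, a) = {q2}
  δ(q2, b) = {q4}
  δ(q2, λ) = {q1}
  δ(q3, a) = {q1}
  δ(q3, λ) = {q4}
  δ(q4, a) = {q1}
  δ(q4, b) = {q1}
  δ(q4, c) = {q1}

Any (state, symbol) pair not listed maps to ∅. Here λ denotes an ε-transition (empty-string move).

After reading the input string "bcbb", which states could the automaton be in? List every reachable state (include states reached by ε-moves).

{q1, q3, q4}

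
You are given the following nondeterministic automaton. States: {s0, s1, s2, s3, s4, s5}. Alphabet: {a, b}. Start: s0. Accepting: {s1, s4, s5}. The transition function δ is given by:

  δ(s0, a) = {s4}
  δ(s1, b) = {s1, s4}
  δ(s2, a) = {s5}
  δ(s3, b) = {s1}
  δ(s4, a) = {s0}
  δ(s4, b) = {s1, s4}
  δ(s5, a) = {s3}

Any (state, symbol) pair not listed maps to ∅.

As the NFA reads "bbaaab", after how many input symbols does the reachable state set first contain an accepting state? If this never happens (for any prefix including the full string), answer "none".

none

Start in {s0}.
Read 'b': s0→∅; now ∅.
The set is empty and remains empty for the remaining 5 symbols.
No reachable set along the way intersects F.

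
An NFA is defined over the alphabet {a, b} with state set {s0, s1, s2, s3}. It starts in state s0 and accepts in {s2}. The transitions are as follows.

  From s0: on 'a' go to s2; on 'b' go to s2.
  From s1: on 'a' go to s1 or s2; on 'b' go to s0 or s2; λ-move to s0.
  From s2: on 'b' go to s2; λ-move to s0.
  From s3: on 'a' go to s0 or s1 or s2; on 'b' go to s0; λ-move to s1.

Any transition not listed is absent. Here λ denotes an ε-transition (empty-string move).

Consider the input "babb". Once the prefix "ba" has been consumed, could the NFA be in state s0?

Yes

Start in {s0}.
Read 'b': {s0} → {s0, s2}.
Read 'a': {s0, s2} → {s0, s2}.
State s0 is in {s0, s2}.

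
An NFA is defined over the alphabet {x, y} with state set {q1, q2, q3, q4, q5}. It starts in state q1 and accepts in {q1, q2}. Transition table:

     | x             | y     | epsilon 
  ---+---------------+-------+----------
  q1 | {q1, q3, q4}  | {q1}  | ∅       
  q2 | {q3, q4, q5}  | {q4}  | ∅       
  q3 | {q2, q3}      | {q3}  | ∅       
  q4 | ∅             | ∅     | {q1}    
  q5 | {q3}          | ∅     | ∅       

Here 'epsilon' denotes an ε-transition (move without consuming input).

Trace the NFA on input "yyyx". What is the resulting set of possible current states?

Start in {q1}.
Read 'y': {q1} → {q1}.
Read 'y': {q1} → {q1}.
Read 'y': {q1} → {q1}.
Read 'x': {q1} → {q1, q3, q4}.

{q1, q3, q4}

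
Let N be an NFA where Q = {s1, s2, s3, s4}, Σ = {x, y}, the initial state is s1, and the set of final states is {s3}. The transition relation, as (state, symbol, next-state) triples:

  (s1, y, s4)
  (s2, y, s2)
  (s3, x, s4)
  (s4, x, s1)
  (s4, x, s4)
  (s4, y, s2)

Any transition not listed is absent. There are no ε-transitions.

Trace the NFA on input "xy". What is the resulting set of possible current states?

Start in {s1}.
Read 'x': {s1} → ∅.
The set is empty and remains empty for the remaining 1 symbol.

∅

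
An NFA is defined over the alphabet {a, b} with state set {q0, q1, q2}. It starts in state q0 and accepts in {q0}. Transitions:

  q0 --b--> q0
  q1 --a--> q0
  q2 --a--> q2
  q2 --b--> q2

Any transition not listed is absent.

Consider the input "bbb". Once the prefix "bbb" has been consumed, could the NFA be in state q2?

Start in {q0}.
Read 'b': {q0} → {q0}.
Read 'b': {q0} → {q0}.
Read 'b': {q0} → {q0}.
State q2 is not in {q0}.

No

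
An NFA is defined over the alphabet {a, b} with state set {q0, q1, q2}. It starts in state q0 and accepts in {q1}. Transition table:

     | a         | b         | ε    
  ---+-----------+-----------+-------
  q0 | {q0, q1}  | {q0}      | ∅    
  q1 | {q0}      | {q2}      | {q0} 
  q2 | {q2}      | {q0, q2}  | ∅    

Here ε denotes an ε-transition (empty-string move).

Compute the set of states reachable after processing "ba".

{q0, q1}

Start in {q0}.
Read 'b': q0→{q0}; now {q0}.
Read 'a': q0→{q0, q1}; now {q0, q1}.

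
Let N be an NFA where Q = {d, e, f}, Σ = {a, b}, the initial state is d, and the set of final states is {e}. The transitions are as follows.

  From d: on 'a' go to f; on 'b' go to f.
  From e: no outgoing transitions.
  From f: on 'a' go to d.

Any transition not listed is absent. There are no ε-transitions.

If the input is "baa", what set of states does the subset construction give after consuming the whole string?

Start in {d}.
Read 'b': d→{f}; now {f}.
Read 'a': f→{d}; now {d}.
Read 'a': d→{f}; now {f}.

{f}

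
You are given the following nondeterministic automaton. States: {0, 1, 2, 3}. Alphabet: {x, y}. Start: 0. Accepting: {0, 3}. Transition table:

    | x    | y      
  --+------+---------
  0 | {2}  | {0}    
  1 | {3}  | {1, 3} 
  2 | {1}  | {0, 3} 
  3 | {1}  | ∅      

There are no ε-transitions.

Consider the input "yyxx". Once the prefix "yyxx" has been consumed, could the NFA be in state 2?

Start in {0}.
Read 'y': {0} → {0}.
Read 'y': {0} → {0}.
Read 'x': {0} → {2}.
Read 'x': {2} → {1}.
State 2 is not in {1}.

No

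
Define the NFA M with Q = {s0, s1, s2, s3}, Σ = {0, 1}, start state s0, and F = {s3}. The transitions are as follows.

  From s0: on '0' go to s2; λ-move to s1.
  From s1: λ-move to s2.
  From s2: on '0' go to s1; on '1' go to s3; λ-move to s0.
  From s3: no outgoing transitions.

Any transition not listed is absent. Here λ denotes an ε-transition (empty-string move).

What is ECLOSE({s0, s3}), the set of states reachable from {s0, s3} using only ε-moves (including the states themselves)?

{s0, s1, s2, s3}

Begin with {s0, s3}.
ε-move s0 → s1; add s1.
ε-move s1 → s2; add s2.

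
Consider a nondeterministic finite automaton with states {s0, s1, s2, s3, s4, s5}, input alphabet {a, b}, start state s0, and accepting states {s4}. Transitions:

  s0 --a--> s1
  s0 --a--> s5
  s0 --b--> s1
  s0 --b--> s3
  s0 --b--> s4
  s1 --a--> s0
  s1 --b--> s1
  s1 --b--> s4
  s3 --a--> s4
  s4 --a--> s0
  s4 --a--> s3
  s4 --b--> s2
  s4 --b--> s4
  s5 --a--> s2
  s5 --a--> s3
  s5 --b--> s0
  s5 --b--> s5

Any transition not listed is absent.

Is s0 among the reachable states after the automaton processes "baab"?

Yes

Start in {s0}.
Read 'b': s0→{s1, s3, s4}; now {s1, s3, s4}.
Read 'a': s1→{s0}, s3→{s4}, s4→{s0, s3}; now {s0, s3, s4}.
Read 'a': s0→{s1, s5}, s3→{s4}, s4→{s0, s3}; now {s0, s1, s3, s4, s5}.
Read 'b': s0→{s1, s3, s4}, s1→{s1, s4}, s3→∅, s4→{s2, s4}, s5→{s0, s5}; now {s0, s1, s2, s3, s4, s5}.
State s0 is in {s0, s1, s2, s3, s4, s5}.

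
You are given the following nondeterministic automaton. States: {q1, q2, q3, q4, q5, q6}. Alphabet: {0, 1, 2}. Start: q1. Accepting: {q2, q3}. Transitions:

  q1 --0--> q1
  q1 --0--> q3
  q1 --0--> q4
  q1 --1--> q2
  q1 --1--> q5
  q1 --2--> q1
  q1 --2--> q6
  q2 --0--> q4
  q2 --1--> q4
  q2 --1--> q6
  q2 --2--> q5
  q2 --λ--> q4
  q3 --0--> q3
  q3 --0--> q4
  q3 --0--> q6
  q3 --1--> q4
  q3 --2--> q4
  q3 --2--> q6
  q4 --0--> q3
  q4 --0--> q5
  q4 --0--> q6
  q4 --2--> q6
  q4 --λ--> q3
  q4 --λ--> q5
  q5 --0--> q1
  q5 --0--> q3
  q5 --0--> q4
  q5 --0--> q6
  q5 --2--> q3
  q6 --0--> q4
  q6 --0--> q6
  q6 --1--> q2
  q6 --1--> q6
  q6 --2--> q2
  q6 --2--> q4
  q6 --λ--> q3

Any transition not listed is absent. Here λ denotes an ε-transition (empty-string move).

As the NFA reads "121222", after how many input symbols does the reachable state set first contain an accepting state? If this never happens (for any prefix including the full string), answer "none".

1

Start in {q1}.
Read '1': {q1} → {q2, q3, q4, q5}.
None of the earlier sets intersect F, but {q2, q3, q4, q5} does.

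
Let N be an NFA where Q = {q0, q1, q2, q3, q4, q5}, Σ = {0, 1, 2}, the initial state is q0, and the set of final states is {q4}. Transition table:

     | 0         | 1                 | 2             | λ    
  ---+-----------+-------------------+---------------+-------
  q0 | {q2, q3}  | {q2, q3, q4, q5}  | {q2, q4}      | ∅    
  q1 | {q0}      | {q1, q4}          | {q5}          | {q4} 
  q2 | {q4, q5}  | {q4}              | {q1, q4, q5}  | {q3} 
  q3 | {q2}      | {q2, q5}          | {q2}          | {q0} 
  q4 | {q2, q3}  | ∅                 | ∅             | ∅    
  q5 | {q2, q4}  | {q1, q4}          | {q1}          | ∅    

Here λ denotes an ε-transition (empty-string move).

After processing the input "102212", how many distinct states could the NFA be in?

Start in {q0}.
Read '1': q0→{q2, q3, q4, q5}; union {q2, q3, q4, q5}; ε-closure = {q0, q2, q3, q4, q5}.
Read '0': q0→{q2, q3}, q2→{q4, q5}, q3→{q2}, q4→{q2, q3}, q5→{q2, q4}; union {q2, q3, q4, q5}; ε-closure = {q0, q2, q3, q4, q5}.
Read '2': q0→{q2, q4}, q2→{q1, q4, q5}, q3→{q2}, q4→∅, q5→{q1}; union {q1, q2, q4, q5}; ε-closure = {q0, q1, q2, q3, q4, q5}.
Read '2': q0→{q2, q4}, q1→{q5}, q2→{q1, q4, q5}, q3→{q2}, q4→∅, q5→{q1}; union {q1, q2, q4, q5}; ε-closure = {q0, q1, q2, q3, q4, q5}.
Read '1': q0→{q2, q3, q4, q5}, q1→{q1, q4}, q2→{q4}, q3→{q2, q5}, q4→∅, q5→{q1, q4}; union {q1, q2, q3, q4, q5}; ε-closure = {q0, q1, q2, q3, q4, q5}.
Read '2': q0→{q2, q4}, q1→{q5}, q2→{q1, q4, q5}, q3→{q2}, q4→∅, q5→{q1}; union {q1, q2, q4, q5}; ε-closure = {q0, q1, q2, q3, q4, q5}.
That set has 6 states.

6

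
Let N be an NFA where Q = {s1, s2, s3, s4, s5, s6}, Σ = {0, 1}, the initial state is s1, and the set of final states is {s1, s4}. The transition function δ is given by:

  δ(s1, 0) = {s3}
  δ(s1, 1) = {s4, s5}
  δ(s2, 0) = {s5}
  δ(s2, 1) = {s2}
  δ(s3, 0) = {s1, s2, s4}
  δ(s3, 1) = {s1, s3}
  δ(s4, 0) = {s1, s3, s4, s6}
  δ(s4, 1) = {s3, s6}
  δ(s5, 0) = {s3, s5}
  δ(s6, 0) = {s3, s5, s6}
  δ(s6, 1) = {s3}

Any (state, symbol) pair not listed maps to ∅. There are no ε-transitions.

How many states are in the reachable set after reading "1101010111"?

6

Start in {s1}.
Read '1': s1→{s4, s5}; now {s4, s5}.
Read '1': s4→{s3, s6}, s5→∅; now {s3, s6}.
Read '0': s3→{s1, s2, s4}, s6→{s3, s5, s6}; now {s1, s2, s3, s4, s5, s6}.
Read '1': s1→{s4, s5}, s2→{s2}, s3→{s1, s3}, s4→{s3, s6}, s5→∅, s6→{s3}; now {s1, s2, s3, s4, s5, s6}.
Read '0': s1→{s3}, s2→{s5}, s3→{s1, s2, s4}, s4→{s1, s3, s4, s6}, s5→{s3, s5}, s6→{s3, s5, s6}; now {s1, s2, s3, s4, s5, s6}.
Read '1': s1→{s4, s5}, s2→{s2}, s3→{s1, s3}, s4→{s3, s6}, s5→∅, s6→{s3}; now {s1, s2, s3, s4, s5, s6}.
Read '0': s1→{s3}, s2→{s5}, s3→{s1, s2, s4}, s4→{s1, s3, s4, s6}, s5→{s3, s5}, s6→{s3, s5, s6}; now {s1, s2, s3, s4, s5, s6}.
Read '1': s1→{s4, s5}, s2→{s2}, s3→{s1, s3}, s4→{s3, s6}, s5→∅, s6→{s3}; now {s1, s2, s3, s4, s5, s6}.
Read '1': s1→{s4, s5}, s2→{s2}, s3→{s1, s3}, s4→{s3, s6}, s5→∅, s6→{s3}; now {s1, s2, s3, s4, s5, s6}.
Read '1': s1→{s4, s5}, s2→{s2}, s3→{s1, s3}, s4→{s3, s6}, s5→∅, s6→{s3}; now {s1, s2, s3, s4, s5, s6}.
That set has 6 states.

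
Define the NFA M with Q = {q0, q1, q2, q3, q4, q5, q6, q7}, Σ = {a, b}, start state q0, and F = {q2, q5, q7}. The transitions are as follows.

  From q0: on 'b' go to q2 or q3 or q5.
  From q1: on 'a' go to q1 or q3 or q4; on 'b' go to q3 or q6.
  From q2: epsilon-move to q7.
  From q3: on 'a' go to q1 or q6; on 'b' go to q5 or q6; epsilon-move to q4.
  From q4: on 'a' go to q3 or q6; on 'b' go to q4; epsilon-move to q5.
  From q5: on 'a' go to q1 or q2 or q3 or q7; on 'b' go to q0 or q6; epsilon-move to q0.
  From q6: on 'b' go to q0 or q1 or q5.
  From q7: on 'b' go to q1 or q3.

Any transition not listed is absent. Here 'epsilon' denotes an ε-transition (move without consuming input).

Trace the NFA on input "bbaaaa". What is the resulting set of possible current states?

{q0, q1, q2, q3, q4, q5, q6, q7}

Start in {q0}.
Read 'b': q0→{q2, q3, q5}; union {q2, q3, q5}; ε-closure = {q0, q2, q3, q4, q5, q7}.
Read 'b': q0→{q2, q3, q5}, q2→∅, q3→{q5, q6}, q4→{q4}, q5→{q0, q6}, q7→{q1, q3}; union {q0, q1, q2, q3, q4, q5, q6}; ε-closure = {q0, q1, q2, q3, q4, q5, q6, q7}.
Read 'a': q0→∅, q1→{q1, q3, q4}, q2→∅, q3→{q1, q6}, q4→{q3, q6}, q5→{q1, q2, q3, q7}, q6→∅, q7→∅; union {q1, q2, q3, q4, q6, q7}; ε-closure = {q0, q1, q2, q3, q4, q5, q6, q7}.
Read 'a': q0→∅, q1→{q1, q3, q4}, q2→∅, q3→{q1, q6}, q4→{q3, q6}, q5→{q1, q2, q3, q7}, q6→∅, q7→∅; union {q1, q2, q3, q4, q6, q7}; ε-closure = {q0, q1, q2, q3, q4, q5, q6, q7}.
Read 'a': q0→∅, q1→{q1, q3, q4}, q2→∅, q3→{q1, q6}, q4→{q3, q6}, q5→{q1, q2, q3, q7}, q6→∅, q7→∅; union {q1, q2, q3, q4, q6, q7}; ε-closure = {q0, q1, q2, q3, q4, q5, q6, q7}.
Read 'a': q0→∅, q1→{q1, q3, q4}, q2→∅, q3→{q1, q6}, q4→{q3, q6}, q5→{q1, q2, q3, q7}, q6→∅, q7→∅; union {q1, q2, q3, q4, q6, q7}; ε-closure = {q0, q1, q2, q3, q4, q5, q6, q7}.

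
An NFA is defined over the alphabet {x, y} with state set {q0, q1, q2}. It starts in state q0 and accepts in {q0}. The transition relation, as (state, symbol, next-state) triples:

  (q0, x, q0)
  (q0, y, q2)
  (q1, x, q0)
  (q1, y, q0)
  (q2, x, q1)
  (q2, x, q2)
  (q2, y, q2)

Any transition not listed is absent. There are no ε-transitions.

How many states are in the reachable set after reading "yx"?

2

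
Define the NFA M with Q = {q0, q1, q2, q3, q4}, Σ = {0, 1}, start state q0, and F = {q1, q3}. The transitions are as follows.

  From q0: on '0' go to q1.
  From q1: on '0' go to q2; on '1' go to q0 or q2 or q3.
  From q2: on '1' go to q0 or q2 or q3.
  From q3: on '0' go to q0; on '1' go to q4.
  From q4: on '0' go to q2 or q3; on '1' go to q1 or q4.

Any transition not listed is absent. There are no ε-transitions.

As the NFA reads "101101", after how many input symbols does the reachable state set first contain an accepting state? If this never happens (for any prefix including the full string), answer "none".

Start in {q0}.
Read '1': q0→∅; now ∅.
The set is empty and remains empty for the remaining 5 symbols.
No reachable set along the way intersects F.

none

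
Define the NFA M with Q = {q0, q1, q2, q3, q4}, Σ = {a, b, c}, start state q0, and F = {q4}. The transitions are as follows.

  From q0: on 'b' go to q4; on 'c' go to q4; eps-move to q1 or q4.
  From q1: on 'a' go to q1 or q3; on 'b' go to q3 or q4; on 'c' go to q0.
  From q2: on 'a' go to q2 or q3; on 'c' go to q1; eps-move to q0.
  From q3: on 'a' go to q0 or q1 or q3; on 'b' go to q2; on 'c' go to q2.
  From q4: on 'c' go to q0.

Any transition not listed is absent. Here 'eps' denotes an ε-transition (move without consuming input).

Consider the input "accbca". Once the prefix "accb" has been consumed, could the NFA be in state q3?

Start: ε-closure({q0}) = {q0, q1, q4}.
Read 'a': {q0, q1, q4} → {q1, q3}.
Read 'c': {q1, q3} → {q0, q1, q2, q4}.
Read 'c': {q0, q1, q2, q4} → {q0, q1, q4}.
Read 'b': {q0, q1, q4} → {q3, q4}.
State q3 is in {q3, q4}.

Yes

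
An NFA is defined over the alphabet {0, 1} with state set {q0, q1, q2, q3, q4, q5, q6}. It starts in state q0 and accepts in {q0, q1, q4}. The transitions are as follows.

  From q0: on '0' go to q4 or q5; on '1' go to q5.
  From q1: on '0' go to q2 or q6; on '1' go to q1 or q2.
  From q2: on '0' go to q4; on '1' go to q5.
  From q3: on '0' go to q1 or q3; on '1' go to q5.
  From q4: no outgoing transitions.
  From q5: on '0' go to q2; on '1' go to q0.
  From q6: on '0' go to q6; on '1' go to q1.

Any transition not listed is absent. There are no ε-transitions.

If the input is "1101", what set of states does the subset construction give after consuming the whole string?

{q0}

Start in {q0}.
Read '1': q0→{q5}; now {q5}.
Read '1': q5→{q0}; now {q0}.
Read '0': q0→{q4, q5}; now {q4, q5}.
Read '1': q4→∅, q5→{q0}; now {q0}.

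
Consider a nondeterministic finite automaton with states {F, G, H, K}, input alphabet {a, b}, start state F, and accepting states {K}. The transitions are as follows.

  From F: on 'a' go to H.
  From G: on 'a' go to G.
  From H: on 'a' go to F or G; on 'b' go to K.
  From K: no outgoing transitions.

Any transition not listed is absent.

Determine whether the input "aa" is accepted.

Start in {F}.
Read 'a': F→{H}; now {H}.
Read 'a': H→{F, G}; now {F, G}.
The final set {F, G} contains no accepting state.

No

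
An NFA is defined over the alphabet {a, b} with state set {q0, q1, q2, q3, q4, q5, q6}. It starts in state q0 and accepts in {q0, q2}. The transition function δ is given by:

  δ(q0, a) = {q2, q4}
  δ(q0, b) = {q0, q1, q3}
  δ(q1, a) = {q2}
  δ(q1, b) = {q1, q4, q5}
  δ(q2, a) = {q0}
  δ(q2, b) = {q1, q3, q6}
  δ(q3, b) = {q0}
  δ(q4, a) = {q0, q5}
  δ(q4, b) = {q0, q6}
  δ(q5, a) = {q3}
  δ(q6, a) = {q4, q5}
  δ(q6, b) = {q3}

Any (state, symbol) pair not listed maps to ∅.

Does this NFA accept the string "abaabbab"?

Yes

Start in {q0}.
Read 'a': q0→{q2, q4}; now {q2, q4}.
Read 'b': q2→{q1, q3, q6}, q4→{q0, q6}; now {q0, q1, q3, q6}.
Read 'a': q0→{q2, q4}, q1→{q2}, q3→∅, q6→{q4, q5}; now {q2, q4, q5}.
Read 'a': q2→{q0}, q4→{q0, q5}, q5→{q3}; now {q0, q3, q5}.
Read 'b': q0→{q0, q1, q3}, q3→{q0}, q5→∅; now {q0, q1, q3}.
Read 'b': q0→{q0, q1, q3}, q1→{q1, q4, q5}, q3→{q0}; now {q0, q1, q3, q4, q5}.
Read 'a': q0→{q2, q4}, q1→{q2}, q3→∅, q4→{q0, q5}, q5→{q3}; now {q0, q2, q3, q4, q5}.
Read 'b': q0→{q0, q1, q3}, q2→{q1, q3, q6}, q3→{q0}, q4→{q0, q6}, q5→∅; now {q0, q1, q3, q6}.
The final set {q0, q1, q3, q6} contains the accepting state q0.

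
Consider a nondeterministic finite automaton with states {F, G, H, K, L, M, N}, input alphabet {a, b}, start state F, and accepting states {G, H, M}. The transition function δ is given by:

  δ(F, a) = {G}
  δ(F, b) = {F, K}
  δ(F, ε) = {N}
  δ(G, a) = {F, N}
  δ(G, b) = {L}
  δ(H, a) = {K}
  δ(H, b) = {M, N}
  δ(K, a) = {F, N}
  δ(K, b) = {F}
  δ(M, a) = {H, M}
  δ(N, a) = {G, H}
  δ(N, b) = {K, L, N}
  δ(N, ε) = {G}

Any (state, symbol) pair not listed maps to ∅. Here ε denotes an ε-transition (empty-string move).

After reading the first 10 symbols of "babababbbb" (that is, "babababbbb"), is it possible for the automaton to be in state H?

Start: ε-closure({F}) = {F, G, N}.
Read 'b': F→{F, K}, G→{L}, N→{K, L, N}; union {F, K, L, N}; ε-closure = {F, G, K, L, N}.
Read 'a': F→{G}, G→{F, N}, K→{F, N}, L→∅, N→{G, H}; now {F, G, H, N}.
Read 'b': F→{F, K}, G→{L}, H→{M, N}, N→{K, L, N}; union {F, K, L, M, N}; ε-closure = {F, G, K, L, M, N}.
Read 'a': F→{G}, G→{F, N}, K→{F, N}, L→∅, M→{H, M}, N→{G, H}; now {F, G, H, M, N}.
Read 'b': F→{F, K}, G→{L}, H→{M, N}, M→∅, N→{K, L, N}; union {F, K, L, M, N}; ε-closure = {F, G, K, L, M, N}.
Read 'a': F→{G}, G→{F, N}, K→{F, N}, L→∅, M→{H, M}, N→{G, H}; now {F, G, H, M, N}.
Read 'b': F→{F, K}, G→{L}, H→{M, N}, M→∅, N→{K, L, N}; union {F, K, L, M, N}; ε-closure = {F, G, K, L, M, N}.
Read 'b': F→{F, K}, G→{L}, K→{F}, L→∅, M→∅, N→{K, L, N}; union {F, K, L, N}; ε-closure = {F, G, K, L, N}.
Read 'b': F→{F, K}, G→{L}, K→{F}, L→∅, N→{K, L, N}; union {F, K, L, N}; ε-closure = {F, G, K, L, N}.
Read 'b': F→{F, K}, G→{L}, K→{F}, L→∅, N→{K, L, N}; union {F, K, L, N}; ε-closure = {F, G, K, L, N}.
State H is not in {F, G, K, L, N}.

No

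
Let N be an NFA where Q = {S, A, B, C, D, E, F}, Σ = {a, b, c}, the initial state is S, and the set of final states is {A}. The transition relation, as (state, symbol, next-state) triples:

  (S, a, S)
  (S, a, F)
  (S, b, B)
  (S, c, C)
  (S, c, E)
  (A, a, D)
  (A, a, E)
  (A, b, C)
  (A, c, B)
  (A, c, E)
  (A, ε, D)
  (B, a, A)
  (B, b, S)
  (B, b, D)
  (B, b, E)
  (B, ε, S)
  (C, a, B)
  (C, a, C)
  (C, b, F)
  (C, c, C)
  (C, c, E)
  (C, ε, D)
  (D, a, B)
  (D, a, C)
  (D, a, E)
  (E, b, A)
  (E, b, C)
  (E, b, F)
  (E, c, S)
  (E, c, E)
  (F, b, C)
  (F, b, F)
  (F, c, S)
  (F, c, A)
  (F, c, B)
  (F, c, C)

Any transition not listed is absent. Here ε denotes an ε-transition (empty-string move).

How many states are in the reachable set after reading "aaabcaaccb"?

Start in {S}.
Read 'a': S→{S, F}; now {S, F}.
Read 'a': S→{S, F}, F→∅; now {S, F}.
Read 'a': S→{S, F}, F→∅; now {S, F}.
Read 'b': S→{B}, F→{C, F}; union {B, C, F}; ε-closure = {S, B, C, D, F}.
Read 'c': S→{C, E}, B→∅, C→{C, E}, D→∅, F→{S, A, B, C}; union {S, A, B, C, E}; ε-closure = {S, A, B, C, D, E}.
Read 'a': S→{S, F}, A→{D, E}, B→{A}, C→{B, C}, D→{B, C, E}, E→∅; now {S, A, B, C, D, E, F}.
Read 'a': S→{S, F}, A→{D, E}, B→{A}, C→{B, C}, D→{B, C, E}, E→∅, F→∅; now {S, A, B, C, D, E, F}.
Read 'c': S→{C, E}, A→{B, E}, B→∅, C→{C, E}, D→∅, E→{S, E}, F→{S, A, B, C}; union {S, A, B, C, E}; ε-closure = {S, A, B, C, D, E}.
Read 'c': S→{C, E}, A→{B, E}, B→∅, C→{C, E}, D→∅, E→{S, E}; union {S, B, C, E}; ε-closure = {S, B, C, D, E}.
Read 'b': S→{B}, B→{S, D, E}, C→{F}, D→∅, E→{A, C, F}; now {S, A, B, C, D, E, F}.
That set has 7 states.

7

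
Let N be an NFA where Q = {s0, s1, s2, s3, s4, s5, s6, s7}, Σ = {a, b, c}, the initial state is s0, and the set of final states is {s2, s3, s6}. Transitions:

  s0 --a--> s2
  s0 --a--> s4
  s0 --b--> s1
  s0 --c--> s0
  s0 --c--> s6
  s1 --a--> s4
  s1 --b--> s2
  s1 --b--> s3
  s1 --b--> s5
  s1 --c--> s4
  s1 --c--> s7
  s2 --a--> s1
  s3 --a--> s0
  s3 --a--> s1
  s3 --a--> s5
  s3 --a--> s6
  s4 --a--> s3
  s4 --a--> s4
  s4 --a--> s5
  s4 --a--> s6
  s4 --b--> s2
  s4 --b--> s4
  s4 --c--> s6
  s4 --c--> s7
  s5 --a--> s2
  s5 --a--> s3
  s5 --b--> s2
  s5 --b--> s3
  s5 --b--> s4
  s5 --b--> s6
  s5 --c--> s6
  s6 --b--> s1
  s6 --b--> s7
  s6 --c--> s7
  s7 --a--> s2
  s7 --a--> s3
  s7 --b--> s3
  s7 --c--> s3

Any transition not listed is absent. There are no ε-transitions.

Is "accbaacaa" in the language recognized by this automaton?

Start in {s0}.
Read 'a': s0→{s2, s4}; now {s2, s4}.
Read 'c': s2→∅, s4→{s6, s7}; now {s6, s7}.
Read 'c': s6→{s7}, s7→{s3}; now {s3, s7}.
Read 'b': s3→∅, s7→{s3}; now {s3}.
Read 'a': s3→{s0, s1, s5, s6}; now {s0, s1, s5, s6}.
Read 'a': s0→{s2, s4}, s1→{s4}, s5→{s2, s3}, s6→∅; now {s2, s3, s4}.
Read 'c': s2→∅, s3→∅, s4→{s6, s7}; now {s6, s7}.
Read 'a': s6→∅, s7→{s2, s3}; now {s2, s3}.
Read 'a': s2→{s1}, s3→{s0, s1, s5, s6}; now {s0, s1, s5, s6}.
The final set {s0, s1, s5, s6} contains the accepting state s6.

Yes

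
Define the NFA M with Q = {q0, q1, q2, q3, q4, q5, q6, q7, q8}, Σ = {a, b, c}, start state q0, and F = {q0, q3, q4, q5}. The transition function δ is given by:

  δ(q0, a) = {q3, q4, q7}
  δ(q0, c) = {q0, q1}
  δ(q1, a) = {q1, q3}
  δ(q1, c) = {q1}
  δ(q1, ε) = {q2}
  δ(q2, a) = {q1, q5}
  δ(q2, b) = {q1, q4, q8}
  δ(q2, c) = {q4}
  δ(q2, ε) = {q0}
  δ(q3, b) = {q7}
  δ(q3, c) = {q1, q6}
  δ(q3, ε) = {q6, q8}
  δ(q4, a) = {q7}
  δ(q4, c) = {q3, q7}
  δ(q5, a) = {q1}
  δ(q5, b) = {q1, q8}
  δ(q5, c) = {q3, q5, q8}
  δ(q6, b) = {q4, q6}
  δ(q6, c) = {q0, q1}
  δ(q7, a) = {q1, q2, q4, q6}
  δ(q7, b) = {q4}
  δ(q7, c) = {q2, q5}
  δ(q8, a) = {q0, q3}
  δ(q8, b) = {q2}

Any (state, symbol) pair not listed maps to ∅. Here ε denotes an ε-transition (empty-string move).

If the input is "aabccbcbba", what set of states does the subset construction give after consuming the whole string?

Start in {q0}.
Read 'a': {q0} → {q3, q4, q6, q7, q8}.
Read 'a': {q3, q4, q6, q7, q8} → {q0, q1, q2, q3, q4, q6, q7, q8}.
Read 'b': {q0, q1, q2, q3, q4, q6, q7, q8} → {q0, q1, q2, q4, q6, q7, q8}.
Read 'c': {q0, q1, q2, q4, q6, q7, q8} → {q0, q1, q2, q3, q4, q5, q6, q7, q8}.
Read 'c': {q0, q1, q2, q3, q4, q5, q6, q7, q8} → {q0, q1, q2, q3, q4, q5, q6, q7, q8}.
Read 'b': {q0, q1, q2, q3, q4, q5, q6, q7, q8} → {q0, q1, q2, q4, q6, q7, q8}.
Read 'c': {q0, q1, q2, q4, q6, q7, q8} → {q0, q1, q2, q3, q4, q5, q6, q7, q8}.
Read 'b': {q0, q1, q2, q3, q4, q5, q6, q7, q8} → {q0, q1, q2, q4, q6, q7, q8}.
Read 'b': {q0, q1, q2, q4, q6, q7, q8} → {q0, q1, q2, q4, q6, q8}.
Read 'a': {q0, q1, q2, q4, q6, q8} → {q0, q1, q2, q3, q4, q5, q6, q7, q8}.

{q0, q1, q2, q3, q4, q5, q6, q7, q8}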